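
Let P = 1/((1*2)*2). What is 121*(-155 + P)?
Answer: -74899/4 ≈ -18725.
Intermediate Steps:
P = ¼ (P = 1/(2*2) = 1/4 = ¼ ≈ 0.25000)
121*(-155 + P) = 121*(-155 + ¼) = 121*(-619/4) = -74899/4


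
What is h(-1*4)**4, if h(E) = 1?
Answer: 1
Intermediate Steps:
h(-1*4)**4 = 1**4 = 1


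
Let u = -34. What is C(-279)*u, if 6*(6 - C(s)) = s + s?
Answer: -3366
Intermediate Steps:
C(s) = 6 - s/3 (C(s) = 6 - (s + s)/6 = 6 - s/3)
C(-279)*u = (6 - ⅓*(-279))*(-34) = (6 + 93)*(-34) = 99*(-34) = -3366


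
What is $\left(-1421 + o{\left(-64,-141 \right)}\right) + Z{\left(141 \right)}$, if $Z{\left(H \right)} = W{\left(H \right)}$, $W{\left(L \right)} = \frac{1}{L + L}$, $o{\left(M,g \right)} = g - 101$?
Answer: $- \frac{468965}{282} \approx -1663.0$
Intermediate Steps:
$o{\left(M,g \right)} = -101 + g$
$W{\left(L \right)} = \frac{1}{2 L}$
$Z{\left(H \right)} = \frac{1}{2 H}$
$\left(-1421 + o{\left(-64,-141 \right)}\right) + Z{\left(141 \right)} = \left(-1421 - 242\right) + \frac{1}{2 \cdot 141} = \left(-1421 - 242\right) + \frac{1}{2} \cdot \frac{1}{141} = -1663 + \frac{1}{282} = - \frac{468965}{282}$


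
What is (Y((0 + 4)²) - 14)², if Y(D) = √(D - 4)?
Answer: 208 - 56*√3 ≈ 111.01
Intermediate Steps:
Y(D) = √(-4 + D)
(Y((0 + 4)²) - 14)² = (√(-4 + (0 + 4)²) - 14)² = (√(-4 + 4²) - 14)² = (√(-4 + 16) - 14)² = (√12 - 14)² = (2*√3 - 14)² = (-14 + 2*√3)²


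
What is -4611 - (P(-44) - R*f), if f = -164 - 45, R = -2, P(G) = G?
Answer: -4149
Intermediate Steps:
f = -209
-4611 - (P(-44) - R*f) = -4611 - (-44 - (-2)*(-209)) = -4611 - (-44 - 1*418) = -4611 - (-44 - 418) = -4611 - 1*(-462) = -4611 + 462 = -4149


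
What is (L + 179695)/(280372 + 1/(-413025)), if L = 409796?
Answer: 243474520275/115800645299 ≈ 2.1025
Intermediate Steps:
(L + 179695)/(280372 + 1/(-413025)) = (409796 + 179695)/(280372 + 1/(-413025)) = 589491/(280372 - 1/413025) = 589491/(115800645299/413025) = 589491*(413025/115800645299) = 243474520275/115800645299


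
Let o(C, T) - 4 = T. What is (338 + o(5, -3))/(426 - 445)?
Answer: -339/19 ≈ -17.842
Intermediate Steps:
o(C, T) = 4 + T
(338 + o(5, -3))/(426 - 445) = (338 + (4 - 3))/(426 - 445) = (338 + 1)/(-19) = 339*(-1/19) = -339/19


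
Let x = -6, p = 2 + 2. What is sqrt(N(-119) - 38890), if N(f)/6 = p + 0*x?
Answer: I*sqrt(38866) ≈ 197.14*I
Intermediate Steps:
p = 4
N(f) = 24 (N(f) = 6*(4 + 0*(-6)) = 6*(4 + 0) = 6*4 = 24)
sqrt(N(-119) - 38890) = sqrt(24 - 38890) = sqrt(-38866) = I*sqrt(38866)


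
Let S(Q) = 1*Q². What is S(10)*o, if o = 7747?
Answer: 774700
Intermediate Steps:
S(Q) = Q²
S(10)*o = 10²*7747 = 100*7747 = 774700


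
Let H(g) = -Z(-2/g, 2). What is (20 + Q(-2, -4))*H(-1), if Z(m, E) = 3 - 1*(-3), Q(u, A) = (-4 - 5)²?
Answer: -606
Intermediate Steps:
Q(u, A) = 81 (Q(u, A) = (-9)² = 81)
Z(m, E) = 6 (Z(m, E) = 3 + 3 = 6)
H(g) = -6 (H(g) = -1*6 = -6)
(20 + Q(-2, -4))*H(-1) = (20 + 81)*(-6) = 101*(-6) = -606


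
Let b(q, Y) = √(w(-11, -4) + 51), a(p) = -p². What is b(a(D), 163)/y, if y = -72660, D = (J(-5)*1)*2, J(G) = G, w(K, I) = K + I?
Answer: -1/12110 ≈ -8.2576e-5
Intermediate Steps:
w(K, I) = I + K
D = -10 (D = -5*1*2 = -5*2 = -10)
b(q, Y) = 6 (b(q, Y) = √((-4 - 11) + 51) = √(-15 + 51) = √36 = 6)
b(a(D), 163)/y = 6/(-72660) = 6*(-1/72660) = -1/12110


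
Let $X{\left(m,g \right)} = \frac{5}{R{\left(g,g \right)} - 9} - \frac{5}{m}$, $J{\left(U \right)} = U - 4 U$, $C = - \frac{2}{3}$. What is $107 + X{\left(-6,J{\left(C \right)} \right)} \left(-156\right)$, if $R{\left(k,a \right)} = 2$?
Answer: $\frac{619}{7} \approx 88.429$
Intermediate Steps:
$C = - \frac{2}{3}$ ($C = \left(-2\right) \frac{1}{3} = - \frac{2}{3} \approx -0.66667$)
$J{\left(U \right)} = - 3 U$
$X{\left(m,g \right)} = - \frac{5}{7} - \frac{5}{m}$ ($X{\left(m,g \right)} = \frac{5}{2 - 9} - \frac{5}{m} = \frac{5}{-7} - \frac{5}{m} = 5 \left(- \frac{1}{7}\right) - \frac{5}{m} = - \frac{5}{7} - \frac{5}{m}$)
$107 + X{\left(-6,J{\left(C \right)} \right)} \left(-156\right) = 107 + \left(- \frac{5}{7} - \frac{5}{-6}\right) \left(-156\right) = 107 + \left(- \frac{5}{7} - - \frac{5}{6}\right) \left(-156\right) = 107 + \left(- \frac{5}{7} + \frac{5}{6}\right) \left(-156\right) = 107 + \frac{5}{42} \left(-156\right) = 107 - \frac{130}{7} = \frac{619}{7}$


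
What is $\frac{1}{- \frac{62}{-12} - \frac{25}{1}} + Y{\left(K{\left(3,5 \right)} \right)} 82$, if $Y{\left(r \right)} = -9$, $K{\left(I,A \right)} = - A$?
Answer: $- \frac{87828}{119} \approx -738.05$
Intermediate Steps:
$\frac{1}{- \frac{62}{-12} - \frac{25}{1}} + Y{\left(K{\left(3,5 \right)} \right)} 82 = \frac{1}{- \frac{62}{-12} - \frac{25}{1}} - 738 = \frac{1}{\left(-62\right) \left(- \frac{1}{12}\right) - 25} - 738 = \frac{1}{\frac{31}{6} - 25} - 738 = \frac{1}{- \frac{119}{6}} - 738 = - \frac{6}{119} - 738 = - \frac{87828}{119}$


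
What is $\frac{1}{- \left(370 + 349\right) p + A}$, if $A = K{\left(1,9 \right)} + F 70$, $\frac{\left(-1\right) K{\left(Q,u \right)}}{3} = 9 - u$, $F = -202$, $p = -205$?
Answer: $\frac{1}{133255} \approx 7.5044 \cdot 10^{-6}$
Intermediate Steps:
$K{\left(Q,u \right)} = -27 + 3 u$ ($K{\left(Q,u \right)} = - 3 \left(9 - u\right) = -27 + 3 u$)
$A = -14140$ ($A = \left(-27 + 3 \cdot 9\right) - 14140 = \left(-27 + 27\right) - 14140 = 0 - 14140 = -14140$)
$\frac{1}{- \left(370 + 349\right) p + A} = \frac{1}{- \left(370 + 349\right) \left(-205\right) - 14140} = \frac{1}{- 719 \left(-205\right) - 14140} = \frac{1}{\left(-1\right) \left(-147395\right) - 14140} = \frac{1}{147395 - 14140} = \frac{1}{133255}$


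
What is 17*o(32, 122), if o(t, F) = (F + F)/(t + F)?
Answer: 2074/77 ≈ 26.935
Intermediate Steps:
o(t, F) = 2*F/(F + t) (o(t, F) = (2*F)/(F + t) = 2*F/(F + t))
17*o(32, 122) = 17*(2*122/(122 + 32)) = 17*(2*122/154) = 17*(2*122*(1/154)) = 17*(122/77) = 2074/77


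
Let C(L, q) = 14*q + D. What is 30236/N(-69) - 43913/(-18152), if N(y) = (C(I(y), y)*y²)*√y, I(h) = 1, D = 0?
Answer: 43913/18152 + 15118*I*√69/158669847 ≈ 2.4192 + 0.00079145*I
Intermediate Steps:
C(L, q) = 14*q (C(L, q) = 14*q + 0 = 14*q)
N(y) = 14*y^(7/2) (N(y) = ((14*y)*y²)*√y = (14*y³)*√y = 14*y^(7/2))
30236/N(-69) - 43913/(-18152) = 30236/((14*(-69)^(7/2))) - 43913/(-18152) = 30236/((14*(-328509*I*√69))) - 43913*(-1/18152) = 30236/((-4599126*I*√69)) + 43913/18152 = 30236*(I*√69/317339694) + 43913/18152 = 15118*I*√69/158669847 + 43913/18152 = 43913/18152 + 15118*I*√69/158669847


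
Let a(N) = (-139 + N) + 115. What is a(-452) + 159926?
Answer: 159450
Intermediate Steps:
a(N) = -24 + N
a(-452) + 159926 = (-24 - 452) + 159926 = -476 + 159926 = 159450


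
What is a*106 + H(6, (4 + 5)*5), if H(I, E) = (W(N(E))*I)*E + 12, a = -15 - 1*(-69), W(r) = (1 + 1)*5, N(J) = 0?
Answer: 8436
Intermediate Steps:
W(r) = 10 (W(r) = 2*5 = 10)
a = 54 (a = -15 + 69 = 54)
H(I, E) = 12 + 10*E*I (H(I, E) = (10*I)*E + 12 = 10*E*I + 12 = 12 + 10*E*I)
a*106 + H(6, (4 + 5)*5) = 54*106 + (12 + 10*((4 + 5)*5)*6) = 5724 + (12 + 10*(9*5)*6) = 5724 + (12 + 10*45*6) = 5724 + (12 + 2700) = 5724 + 2712 = 8436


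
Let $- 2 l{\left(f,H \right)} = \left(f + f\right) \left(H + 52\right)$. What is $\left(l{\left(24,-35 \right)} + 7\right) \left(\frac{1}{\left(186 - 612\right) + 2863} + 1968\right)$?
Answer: $- \frac{1923202817}{2437} \approx -7.8917 \cdot 10^{5}$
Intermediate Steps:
$l{\left(f,H \right)} = - f \left(52 + H\right)$ ($l{\left(f,H \right)} = - \frac{\left(f + f\right) \left(H + 52\right)}{2} = - \frac{2 f \left(52 + H\right)}{2} = - f \left(52 + H\right)$)
$\left(l{\left(24,-35 \right)} + 7\right) \left(\frac{1}{\left(186 - 612\right) + 2863} + 1968\right) = \left(\left(-1\right) 24 \left(52 - 35\right) + 7\right) \left(\frac{1}{\left(186 - 612\right) + 2863} + 1968\right) = \left(\left(-1\right) 24 \cdot 17 + 7\right) \left(\frac{1}{-426 + 2863} + 1968\right) = \left(-408 + 7\right) \left(\frac{1}{2437} + 1968\right) = - 401 \left(\frac{1}{2437} + 1968\right) = \left(-401\right) \frac{4796017}{2437} = - \frac{1923202817}{2437}$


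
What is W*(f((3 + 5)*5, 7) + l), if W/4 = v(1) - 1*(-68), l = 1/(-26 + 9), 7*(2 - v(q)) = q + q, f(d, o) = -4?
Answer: -134688/119 ≈ -1131.8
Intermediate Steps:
v(q) = 2 - 2*q/7 (v(q) = 2 - (q + q)/7 = 2 - 2*q/7)
l = -1/17 (l = 1/(-17) = -1/17 ≈ -0.058824)
W = 1952/7 (W = 4*((2 - 2/7*1) - 1*(-68)) = 4*((2 - 2/7) + 68) = 4*(12/7 + 68) = 4*(488/7) = 1952/7 ≈ 278.86)
W*(f((3 + 5)*5, 7) + l) = 1952*(-4 - 1/17)/7 = (1952/7)*(-69/17) = -134688/119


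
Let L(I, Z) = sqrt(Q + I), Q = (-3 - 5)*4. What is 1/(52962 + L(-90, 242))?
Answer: 26481/1402486783 - I*sqrt(122)/2804973566 ≈ 1.8881e-5 - 3.9378e-9*I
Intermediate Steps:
Q = -32 (Q = -8*4 = -32)
L(I, Z) = sqrt(-32 + I)
1/(52962 + L(-90, 242)) = 1/(52962 + sqrt(-32 - 90)) = 1/(52962 + sqrt(-122)) = 1/(52962 + I*sqrt(122))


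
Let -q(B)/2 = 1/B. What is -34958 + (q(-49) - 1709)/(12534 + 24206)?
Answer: -62933572819/1800260 ≈ -34958.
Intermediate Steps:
q(B) = -2/B
-34958 + (q(-49) - 1709)/(12534 + 24206) = -34958 + (-2/(-49) - 1709)/(12534 + 24206) = -34958 + (-2*(-1/49) - 1709)/36740 = -34958 + (2/49 - 1709)*(1/36740) = -34958 - 83739/49*1/36740 = -34958 - 83739/1800260 = -62933572819/1800260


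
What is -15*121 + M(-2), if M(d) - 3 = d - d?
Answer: -1812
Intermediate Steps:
M(d) = 3 (M(d) = 3 + (d - d) = 3 + 0 = 3)
-15*121 + M(-2) = -15*121 + 3 = -1815 + 3 = -1812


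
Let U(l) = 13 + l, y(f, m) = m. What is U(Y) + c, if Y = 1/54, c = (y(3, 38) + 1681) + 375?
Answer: 113779/54 ≈ 2107.0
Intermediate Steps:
c = 2094 (c = (38 + 1681) + 375 = 1719 + 375 = 2094)
Y = 1/54 ≈ 0.018519
U(Y) + c = (13 + 1/54) + 2094 = 703/54 + 2094 = 113779/54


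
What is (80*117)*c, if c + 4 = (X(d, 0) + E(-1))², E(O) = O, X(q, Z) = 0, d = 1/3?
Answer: -28080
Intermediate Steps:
d = ⅓ (d = 1*(⅓) = ⅓ ≈ 0.33333)
c = -3 (c = -4 + (0 - 1)² = -4 + (-1)² = -4 + 1 = -3)
(80*117)*c = (80*117)*(-3) = 9360*(-3) = -28080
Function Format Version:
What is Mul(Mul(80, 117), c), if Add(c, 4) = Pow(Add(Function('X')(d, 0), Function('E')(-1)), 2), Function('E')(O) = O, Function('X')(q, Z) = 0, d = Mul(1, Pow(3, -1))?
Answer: -28080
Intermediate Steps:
d = Rational(1, 3) (d = Mul(1, Rational(1, 3)) = Rational(1, 3) ≈ 0.33333)
c = -3 (c = Add(-4, Pow(Add(0, -1), 2)) = Add(-4, Pow(-1, 2)) = Add(-4, 1) = -3)
Mul(Mul(80, 117), c) = Mul(Mul(80, 117), -3) = Mul(9360, -3) = -28080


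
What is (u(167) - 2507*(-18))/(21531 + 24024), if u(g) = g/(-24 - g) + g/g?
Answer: 574606/580067 ≈ 0.99059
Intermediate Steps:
u(g) = 1 + g/(-24 - g) (u(g) = g/(-24 - g) + 1 = 1 + g/(-24 - g))
(u(167) - 2507*(-18))/(21531 + 24024) = (24/(24 + 167) - 2507*(-18))/(21531 + 24024) = (24/191 + 45126)/45555 = (24*(1/191) + 45126)*(1/45555) = (24/191 + 45126)*(1/45555) = (8619090/191)*(1/45555) = 574606/580067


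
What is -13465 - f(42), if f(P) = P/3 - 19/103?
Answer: -1388318/103 ≈ -13479.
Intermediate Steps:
f(P) = -19/103 + P/3 (f(P) = P*(⅓) - 19*1/103 = P/3 - 19/103 = -19/103 + P/3)
-13465 - f(42) = -13465 - (-19/103 + (⅓)*42) = -13465 - (-19/103 + 14) = -13465 - 1*1423/103 = -13465 - 1423/103 = -1388318/103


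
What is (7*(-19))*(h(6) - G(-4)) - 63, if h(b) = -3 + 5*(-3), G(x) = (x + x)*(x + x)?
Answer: 10843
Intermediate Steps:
G(x) = 4*x**2 (G(x) = (2*x)*(2*x) = 4*x**2)
h(b) = -18 (h(b) = -3 - 15 = -18)
(7*(-19))*(h(6) - G(-4)) - 63 = (7*(-19))*(-18 - 4*(-4)**2) - 63 = -133*(-18 - 4*16) - 63 = -133*(-18 - 1*64) - 63 = -133*(-18 - 64) - 63 = -133*(-82) - 63 = 10906 - 63 = 10843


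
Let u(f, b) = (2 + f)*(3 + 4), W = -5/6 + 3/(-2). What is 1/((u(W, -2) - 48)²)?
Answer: 9/22801 ≈ 0.00039472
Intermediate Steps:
W = -7/3 (W = -5*⅙ + 3*(-½) = -⅚ - 3/2 = -7/3 ≈ -2.3333)
u(f, b) = 14 + 7*f (u(f, b) = (2 + f)*7 = 14 + 7*f)
1/((u(W, -2) - 48)²) = 1/(((14 + 7*(-7/3)) - 48)²) = 1/(((14 - 49/3) - 48)²) = 1/((-7/3 - 48)²) = 1/((-151/3)²) = 1/(22801/9) = 9/22801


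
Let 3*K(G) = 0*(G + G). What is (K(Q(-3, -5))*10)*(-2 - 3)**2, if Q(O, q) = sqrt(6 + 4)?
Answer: 0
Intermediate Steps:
Q(O, q) = sqrt(10)
K(G) = 0 (K(G) = (0*(G + G))/3 = (0*(2*G))/3 = (1/3)*0 = 0)
(K(Q(-3, -5))*10)*(-2 - 3)**2 = (0*10)*(-2 - 3)**2 = 0*(-5)**2 = 0*25 = 0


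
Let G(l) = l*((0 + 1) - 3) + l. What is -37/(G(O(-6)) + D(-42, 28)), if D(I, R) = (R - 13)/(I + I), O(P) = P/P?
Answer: 1036/33 ≈ 31.394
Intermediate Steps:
O(P) = 1
D(I, R) = (-13 + R)/(2*I) (D(I, R) = (-13 + R)/((2*I)) = (-13 + R)*(1/(2*I)) = (-13 + R)/(2*I))
G(l) = -l (G(l) = l*(1 - 3) + l = l*(-2) + l = -2*l + l = -l)
-37/(G(O(-6)) + D(-42, 28)) = -37/(-1*1 + (½)*(-13 + 28)/(-42)) = -37/(-1 + (½)*(-1/42)*15) = -37/(-1 - 5/28) = -37/(-33/28) = -28/33*(-37) = 1036/33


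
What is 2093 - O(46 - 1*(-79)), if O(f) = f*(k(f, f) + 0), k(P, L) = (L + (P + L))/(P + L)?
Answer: 3811/2 ≈ 1905.5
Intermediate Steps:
k(P, L) = (P + 2*L)/(L + P) (k(P, L) = (L + (L + P))/(L + P) = (P + 2*L)/(L + P))
O(f) = 3*f/2 (O(f) = f*((f + 2*f)/(f + f) + 0) = f*((3*f)/((2*f)) + 0) = f*((1/(2*f))*(3*f) + 0) = f*(3/2 + 0) = f*(3/2) = 3*f/2)
2093 - O(46 - 1*(-79)) = 2093 - 3*(46 - 1*(-79))/2 = 2093 - 3*(46 + 79)/2 = 2093 - 3*125/2 = 2093 - 1*375/2 = 2093 - 375/2 = 3811/2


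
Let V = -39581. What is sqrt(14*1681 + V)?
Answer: 3*I*sqrt(1783) ≈ 126.68*I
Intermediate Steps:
sqrt(14*1681 + V) = sqrt(14*1681 - 39581) = sqrt(23534 - 39581) = sqrt(-16047) = 3*I*sqrt(1783)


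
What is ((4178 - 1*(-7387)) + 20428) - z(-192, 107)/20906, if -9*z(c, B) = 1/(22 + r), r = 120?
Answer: 854784750925/26717868 ≈ 31993.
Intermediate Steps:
z(c, B) = -1/1278 (z(c, B) = -1/(9*(22 + 120)) = -1/9/142 = -1/9*1/142 = -1/1278)
((4178 - 1*(-7387)) + 20428) - z(-192, 107)/20906 = ((4178 - 1*(-7387)) + 20428) - (-1)/(1278*20906) = ((4178 + 7387) + 20428) - (-1)/(1278*20906) = (11565 + 20428) - 1*(-1/26717868) = 31993 + 1/26717868 = 854784750925/26717868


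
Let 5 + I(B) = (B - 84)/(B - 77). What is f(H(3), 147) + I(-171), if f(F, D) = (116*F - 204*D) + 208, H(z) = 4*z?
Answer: -7041209/248 ≈ -28392.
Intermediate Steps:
I(B) = -5 + (-84 + B)/(-77 + B) (I(B) = -5 + (B - 84)/(B - 77) = -5 + (-84 + B)/(-77 + B))
f(F, D) = 208 - 204*D + 116*F (f(F, D) = (-204*D + 116*F) + 208 = 208 - 204*D + 116*F)
f(H(3), 147) + I(-171) = (208 - 204*147 + 116*(4*3)) + (301 - 4*(-171))/(-77 - 171) = (208 - 29988 + 116*12) + (301 + 684)/(-248) = (208 - 29988 + 1392) - 1/248*985 = -28388 - 985/248 = -7041209/248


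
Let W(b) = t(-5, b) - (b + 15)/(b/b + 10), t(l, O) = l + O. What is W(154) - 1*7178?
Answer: -77488/11 ≈ -7044.4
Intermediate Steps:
t(l, O) = O + l
W(b) = -70/11 + 10*b/11 (W(b) = (b - 5) - (b + 15)/(b/b + 10) = (-5 + b) - (15 + b)/(1 + 10) = (-5 + b) - (15 + b)/11 = (-5 + b) - (15/11 + b/11) = (-5 + b) + (-15/11 - b/11) = -70/11 + 10*b/11)
W(154) - 1*7178 = (-70/11 + (10/11)*154) - 1*7178 = (-70/11 + 140) - 7178 = 1470/11 - 7178 = -77488/11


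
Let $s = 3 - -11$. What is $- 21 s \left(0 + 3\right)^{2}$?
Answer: $-2646$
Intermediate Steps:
$s = 14$ ($s = 3 + 11 = 14$)
$- 21 s \left(0 + 3\right)^{2} = \left(-21\right) 14 \left(0 + 3\right)^{2} = - 294 \cdot 3^{2} = \left(-294\right) 9 = -2646$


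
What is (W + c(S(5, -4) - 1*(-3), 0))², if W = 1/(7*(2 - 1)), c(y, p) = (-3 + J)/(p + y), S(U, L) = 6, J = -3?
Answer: 121/441 ≈ 0.27438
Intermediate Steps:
c(y, p) = -6/(p + y) (c(y, p) = (-3 - 3)/(p + y) = -6/(p + y))
W = ⅐ (W = 1/(7*1) = 1/7 = ⅐ ≈ 0.14286)
(W + c(S(5, -4) - 1*(-3), 0))² = (⅐ - 6/(0 + (6 - 1*(-3))))² = (⅐ - 6/(0 + (6 + 3)))² = (⅐ - 6/(0 + 9))² = (⅐ - 6/9)² = (⅐ - 6*⅑)² = (⅐ - ⅔)² = (-11/21)² = 121/441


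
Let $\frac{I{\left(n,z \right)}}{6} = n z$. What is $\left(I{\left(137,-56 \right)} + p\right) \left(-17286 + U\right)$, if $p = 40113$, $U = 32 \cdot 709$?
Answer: $-31974438$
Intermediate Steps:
$I{\left(n,z \right)} = 6 n z$
$U = 22688$
$\left(I{\left(137,-56 \right)} + p\right) \left(-17286 + U\right) = \left(6 \cdot 137 \left(-56\right) + 40113\right) \left(-17286 + 22688\right) = \left(-46032 + 40113\right) 5402 = \left(-5919\right) 5402 = -31974438$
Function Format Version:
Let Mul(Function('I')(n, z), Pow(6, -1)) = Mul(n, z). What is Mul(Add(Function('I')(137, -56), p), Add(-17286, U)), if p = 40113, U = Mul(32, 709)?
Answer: -31974438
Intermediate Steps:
Function('I')(n, z) = Mul(6, n, z) (Function('I')(n, z) = Mul(6, Mul(n, z)) = Mul(6, n, z))
U = 22688
Mul(Add(Function('I')(137, -56), p), Add(-17286, U)) = Mul(Add(Mul(6, 137, -56), 40113), Add(-17286, 22688)) = Mul(Add(-46032, 40113), 5402) = Mul(-5919, 5402) = -31974438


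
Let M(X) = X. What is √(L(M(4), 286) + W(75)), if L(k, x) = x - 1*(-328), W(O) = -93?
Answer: √521 ≈ 22.825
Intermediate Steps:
L(k, x) = 328 + x (L(k, x) = x + 328 = 328 + x)
√(L(M(4), 286) + W(75)) = √((328 + 286) - 93) = √(614 - 93) = √521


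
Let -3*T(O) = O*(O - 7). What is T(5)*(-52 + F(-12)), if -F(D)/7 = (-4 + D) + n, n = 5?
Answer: 250/3 ≈ 83.333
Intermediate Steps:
T(O) = -O*(-7 + O)/3 (T(O) = -O*(O - 7)/3 = -O*(-7 + O)/3)
F(D) = -7 - 7*D (F(D) = -7*((-4 + D) + 5) = -7*(1 + D) = -7 - 7*D)
T(5)*(-52 + F(-12)) = ((⅓)*5*(7 - 1*5))*(-52 + (-7 - 7*(-12))) = ((⅓)*5*(7 - 5))*(-52 + (-7 + 84)) = ((⅓)*5*2)*(-52 + 77) = (10/3)*25 = 250/3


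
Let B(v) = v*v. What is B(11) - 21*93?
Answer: -1832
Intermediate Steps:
B(v) = v**2
B(11) - 21*93 = 11**2 - 21*93 = 121 - 1953 = -1832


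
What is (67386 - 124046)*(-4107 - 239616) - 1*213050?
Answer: 13809132130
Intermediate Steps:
(67386 - 124046)*(-4107 - 239616) - 1*213050 = -56660*(-243723) - 213050 = 13809345180 - 213050 = 13809132130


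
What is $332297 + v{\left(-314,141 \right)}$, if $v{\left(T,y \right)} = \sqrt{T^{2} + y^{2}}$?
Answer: $332297 + \sqrt{118477} \approx 3.3264 \cdot 10^{5}$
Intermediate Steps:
$332297 + v{\left(-314,141 \right)} = 332297 + \sqrt{\left(-314\right)^{2} + 141^{2}} = 332297 + \sqrt{98596 + 19881} = 332297 + \sqrt{118477}$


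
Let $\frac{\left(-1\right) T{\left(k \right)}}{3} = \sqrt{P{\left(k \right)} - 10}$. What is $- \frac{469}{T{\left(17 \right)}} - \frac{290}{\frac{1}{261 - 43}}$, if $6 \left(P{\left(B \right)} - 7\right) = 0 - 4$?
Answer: $-63220 - \frac{469 i \sqrt{33}}{33} \approx -63220.0 - 81.642 i$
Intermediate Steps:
$P{\left(B \right)} = \frac{19}{3}$ ($P{\left(B \right)} = 7 + \frac{0 - 4}{6} = 7 + \frac{1}{6} \left(-4\right) = 7 - \frac{2}{3} = \frac{19}{3}$)
$T{\left(k \right)} = - i \sqrt{33}$ ($T{\left(k \right)} = - 3 \sqrt{\frac{19}{3} - 10} = - 3 \sqrt{- \frac{11}{3}} = - 3 \frac{i \sqrt{33}}{3} = - i \sqrt{33}$)
$- \frac{469}{T{\left(17 \right)}} - \frac{290}{\frac{1}{261 - 43}} = - \frac{469}{\left(-1\right) i \sqrt{33}} - \frac{290}{\frac{1}{261 - 43}} = - 469 \frac{i \sqrt{33}}{33} - \frac{290}{\frac{1}{218}} = - \frac{469 i \sqrt{33}}{33} - 290 \frac{1}{\frac{1}{218}} = - \frac{469 i \sqrt{33}}{33} - 63220 = -63220 - \frac{469 i \sqrt{33}}{33}$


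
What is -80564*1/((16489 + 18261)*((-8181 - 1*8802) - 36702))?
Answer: 40282/932776875 ≈ 4.3185e-5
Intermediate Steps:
-80564*1/((16489 + 18261)*((-8181 - 1*8802) - 36702)) = -80564*1/(34750*((-8181 - 8802) - 36702)) = -80564*1/(34750*(-16983 - 36702)) = -80564/((-53685*34750)) = -80564/(-1865553750) = -80564*(-1/1865553750) = 40282/932776875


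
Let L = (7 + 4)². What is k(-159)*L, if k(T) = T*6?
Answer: -115434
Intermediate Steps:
L = 121 (L = 11² = 121)
k(T) = 6*T
k(-159)*L = (6*(-159))*121 = -954*121 = -115434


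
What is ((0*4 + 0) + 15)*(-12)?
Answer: -180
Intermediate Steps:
((0*4 + 0) + 15)*(-12) = ((0 + 0) + 15)*(-12) = (0 + 15)*(-12) = 15*(-12) = -180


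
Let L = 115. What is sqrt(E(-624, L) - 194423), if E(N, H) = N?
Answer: I*sqrt(195047) ≈ 441.64*I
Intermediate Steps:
sqrt(E(-624, L) - 194423) = sqrt(-624 - 194423) = sqrt(-195047) = I*sqrt(195047)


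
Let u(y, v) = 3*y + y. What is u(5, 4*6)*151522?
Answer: 3030440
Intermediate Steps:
u(y, v) = 4*y
u(5, 4*6)*151522 = (4*5)*151522 = 20*151522 = 3030440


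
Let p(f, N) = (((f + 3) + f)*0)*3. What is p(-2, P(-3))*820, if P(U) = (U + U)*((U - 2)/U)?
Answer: 0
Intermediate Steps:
P(U) = -4 + 2*U (P(U) = (2*U)*((-2 + U)/U) = -4 + 2*U)
p(f, N) = 0 (p(f, N) = (((3 + f) + f)*0)*3 = ((3 + 2*f)*0)*3 = 0*3 = 0)
p(-2, P(-3))*820 = 0*820 = 0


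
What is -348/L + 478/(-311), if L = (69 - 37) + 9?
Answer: -127826/12751 ≈ -10.025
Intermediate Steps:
L = 41 (L = 32 + 9 = 41)
-348/L + 478/(-311) = -348/41 + 478/(-311) = -348*1/41 + 478*(-1/311) = -348/41 - 478/311 = -127826/12751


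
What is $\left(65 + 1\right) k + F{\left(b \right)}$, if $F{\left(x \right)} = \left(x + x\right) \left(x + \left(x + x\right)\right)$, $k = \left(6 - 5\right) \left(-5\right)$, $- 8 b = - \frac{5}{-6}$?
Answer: $- \frac{126695}{384} \approx -329.94$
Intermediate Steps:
$b = - \frac{5}{48}$ ($b = - \frac{\left(-5\right) \frac{1}{-6}}{8} = - \frac{\left(-5\right) \left(- \frac{1}{6}\right)}{8} = \left(- \frac{1}{8}\right) \frac{5}{6} = - \frac{5}{48} \approx -0.10417$)
$k = -5$ ($k = 1 \left(-5\right) = -5$)
$F{\left(x \right)} = 6 x^{2}$ ($F{\left(x \right)} = 2 x \left(x + 2 x\right) = 2 x 3 x = 6 x^{2}$)
$\left(65 + 1\right) k + F{\left(b \right)} = \left(65 + 1\right) \left(-5\right) + 6 \left(- \frac{5}{48}\right)^{2} = 66 \left(-5\right) + 6 \cdot \frac{25}{2304} = -330 + \frac{25}{384} = - \frac{126695}{384}$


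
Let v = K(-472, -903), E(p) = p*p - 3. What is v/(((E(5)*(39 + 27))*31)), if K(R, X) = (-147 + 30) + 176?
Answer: 59/45012 ≈ 0.0013108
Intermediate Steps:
K(R, X) = 59 (K(R, X) = -117 + 176 = 59)
E(p) = -3 + p**2 (E(p) = p**2 - 3 = -3 + p**2)
v = 59
v/(((E(5)*(39 + 27))*31)) = 59/((((-3 + 5**2)*(39 + 27))*31)) = 59/((((-3 + 25)*66)*31)) = 59/(((22*66)*31)) = 59/((1452*31)) = 59/45012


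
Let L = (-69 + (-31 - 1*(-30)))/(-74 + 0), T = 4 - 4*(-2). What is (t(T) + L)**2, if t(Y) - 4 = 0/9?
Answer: 33489/1369 ≈ 24.462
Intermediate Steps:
T = 12 (T = 4 + 8 = 12)
t(Y) = 4 (t(Y) = 4 + 0/9 = 4 + 0*(1/9) = 4 + 0 = 4)
L = 35/37 (L = (-69 + (-31 + 30))/(-74) = (-69 - 1)*(-1/74) = -70*(-1/74) = 35/37 ≈ 0.94595)
(t(T) + L)**2 = (4 + 35/37)**2 = (183/37)**2 = 33489/1369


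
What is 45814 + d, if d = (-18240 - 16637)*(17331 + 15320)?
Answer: -1138723113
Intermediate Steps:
d = -1138768927 (d = -34877*32651 = -1138768927)
45814 + d = 45814 - 1138768927 = -1138723113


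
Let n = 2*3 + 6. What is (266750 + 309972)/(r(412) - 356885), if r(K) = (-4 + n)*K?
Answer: -576722/353589 ≈ -1.6311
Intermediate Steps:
n = 12 (n = 6 + 6 = 12)
r(K) = 8*K (r(K) = (-4 + 12)*K = 8*K)
(266750 + 309972)/(r(412) - 356885) = (266750 + 309972)/(8*412 - 356885) = 576722/(3296 - 356885) = 576722/(-353589) = 576722*(-1/353589) = -576722/353589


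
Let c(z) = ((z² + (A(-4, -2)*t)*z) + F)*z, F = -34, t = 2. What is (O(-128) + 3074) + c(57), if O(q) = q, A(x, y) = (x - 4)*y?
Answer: 290169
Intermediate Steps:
A(x, y) = y*(-4 + x) (A(x, y) = (-4 + x)*y = y*(-4 + x))
c(z) = z*(-34 + z² + 32*z) (c(z) = ((z² + (-2*(-4 - 4)*2)*z) - 34)*z = ((z² + (-2*(-8)*2)*z) - 34)*z = ((z² + (16*2)*z) - 34)*z = ((z² + 32*z) - 34)*z = (-34 + z² + 32*z)*z = z*(-34 + z² + 32*z))
(O(-128) + 3074) + c(57) = (-128 + 3074) + 57*(-34 + 57² + 32*57) = 2946 + 57*(-34 + 3249 + 1824) = 2946 + 57*5039 = 2946 + 287223 = 290169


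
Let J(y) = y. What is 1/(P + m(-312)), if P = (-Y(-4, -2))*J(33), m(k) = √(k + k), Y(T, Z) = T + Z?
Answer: -I/(-198*I + 4*√39) ≈ 0.0049714 - 0.0006272*I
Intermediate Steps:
m(k) = √2*√k (m(k) = √(2*k) = √2*√k)
P = 198 (P = -(-4 - 2)*33 = -1*(-6)*33 = 6*33 = 198)
1/(P + m(-312)) = 1/(198 + √2*√(-312)) = 1/(198 + √2*(2*I*√78)) = 1/(198 + 4*I*√39)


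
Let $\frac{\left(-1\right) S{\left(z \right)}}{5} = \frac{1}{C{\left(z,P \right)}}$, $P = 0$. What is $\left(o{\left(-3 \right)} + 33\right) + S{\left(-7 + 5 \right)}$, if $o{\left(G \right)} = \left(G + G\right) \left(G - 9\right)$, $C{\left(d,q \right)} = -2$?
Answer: $\frac{215}{2} \approx 107.5$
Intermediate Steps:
$o{\left(G \right)} = 2 G \left(-9 + G\right)$
$S{\left(z \right)} = \frac{5}{2}$ ($S{\left(z \right)} = - \frac{5}{-2} = \left(-5\right) \left(- \frac{1}{2}\right) = \frac{5}{2}$)
$\left(o{\left(-3 \right)} + 33\right) + S{\left(-7 + 5 \right)} = \left(2 \left(-3\right) \left(-9 - 3\right) + 33\right) + \frac{5}{2} = \left(2 \left(-3\right) \left(-12\right) + 33\right) + \frac{5}{2} = \left(72 + 33\right) + \frac{5}{2} = 105 + \frac{5}{2} = \frac{215}{2}$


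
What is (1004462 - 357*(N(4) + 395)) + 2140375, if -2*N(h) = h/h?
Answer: 6008001/2 ≈ 3.0040e+6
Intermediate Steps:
N(h) = -1/2 (N(h) = -h/(2*h) = -1/2*1 = -1/2)
(1004462 - 357*(N(4) + 395)) + 2140375 = (1004462 - 357*(-1/2 + 395)) + 2140375 = (1004462 - 357*789/2) + 2140375 = (1004462 - 281673/2) + 2140375 = 1727251/2 + 2140375 = 6008001/2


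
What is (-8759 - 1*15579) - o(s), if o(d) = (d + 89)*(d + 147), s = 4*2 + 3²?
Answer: -41722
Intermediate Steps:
s = 17 (s = 8 + 9 = 17)
o(d) = (89 + d)*(147 + d)
(-8759 - 1*15579) - o(s) = (-8759 - 1*15579) - (13083 + 17² + 236*17) = (-8759 - 15579) - (13083 + 289 + 4012) = -24338 - 1*17384 = -24338 - 17384 = -41722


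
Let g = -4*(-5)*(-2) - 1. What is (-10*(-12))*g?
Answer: -4920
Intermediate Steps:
g = -41 (g = 20*(-2) - 1 = -40 - 1 = -41)
(-10*(-12))*g = -10*(-12)*(-41) = 120*(-41) = -4920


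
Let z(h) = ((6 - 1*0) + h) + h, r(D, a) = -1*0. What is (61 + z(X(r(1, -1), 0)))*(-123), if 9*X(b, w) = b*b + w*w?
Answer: -8241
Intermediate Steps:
r(D, a) = 0
X(b, w) = b**2/9 + w**2/9 (X(b, w) = (b*b + w*w)/9 = (b**2 + w**2)/9 = b**2/9 + w**2/9)
z(h) = 6 + 2*h (z(h) = ((6 + 0) + h) + h = (6 + h) + h = 6 + 2*h)
(61 + z(X(r(1, -1), 0)))*(-123) = (61 + (6 + 2*((1/9)*0**2 + (1/9)*0**2)))*(-123) = (61 + (6 + 2*((1/9)*0 + (1/9)*0)))*(-123) = (61 + (6 + 2*(0 + 0)))*(-123) = (61 + (6 + 2*0))*(-123) = (61 + (6 + 0))*(-123) = (61 + 6)*(-123) = 67*(-123) = -8241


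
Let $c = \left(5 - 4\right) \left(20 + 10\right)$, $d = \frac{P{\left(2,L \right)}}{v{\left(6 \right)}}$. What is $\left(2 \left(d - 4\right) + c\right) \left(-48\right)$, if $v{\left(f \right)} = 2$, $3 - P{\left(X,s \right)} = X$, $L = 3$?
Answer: $-1104$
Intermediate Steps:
$P{\left(X,s \right)} = 3 - X$
$d = \frac{1}{2}$ ($d = \frac{3 - 2}{2} = \left(3 - 2\right) \frac{1}{2} = 1 \cdot \frac{1}{2} = \frac{1}{2} \approx 0.5$)
$c = 30$ ($c = 1 \cdot 30 = 30$)
$\left(2 \left(d - 4\right) + c\right) \left(-48\right) = \left(2 \left(\frac{1}{2} - 4\right) + 30\right) \left(-48\right) = \left(2 \left(- \frac{7}{2}\right) + 30\right) \left(-48\right) = \left(-7 + 30\right) \left(-48\right) = 23 \left(-48\right) = -1104$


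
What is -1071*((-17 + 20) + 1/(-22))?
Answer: -69615/22 ≈ -3164.3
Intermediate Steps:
-1071*((-17 + 20) + 1/(-22)) = -1071*(3 - 1/22) = -1071*65/22 = -69615/22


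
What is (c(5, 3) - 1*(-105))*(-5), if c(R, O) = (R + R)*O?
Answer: -675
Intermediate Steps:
c(R, O) = 2*O*R (c(R, O) = (2*R)*O = 2*O*R)
(c(5, 3) - 1*(-105))*(-5) = (2*3*5 - 1*(-105))*(-5) = (30 + 105)*(-5) = 135*(-5) = -675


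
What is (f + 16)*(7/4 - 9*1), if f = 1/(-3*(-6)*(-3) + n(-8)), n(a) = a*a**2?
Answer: -262595/2264 ≈ -115.99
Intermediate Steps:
n(a) = a**3
f = -1/566 (f = 1/(-3*(-6)*(-3) + (-8)**3) = 1/(18*(-3) - 512) = 1/(-54 - 512) = 1/(-566) = -1/566 ≈ -0.0017668)
(f + 16)*(7/4 - 9*1) = (-1/566 + 16)*(7/4 - 9*1) = 9055*(7*(1/4) - 9)/566 = 9055*(7/4 - 9)/566 = (9055/566)*(-29/4) = -262595/2264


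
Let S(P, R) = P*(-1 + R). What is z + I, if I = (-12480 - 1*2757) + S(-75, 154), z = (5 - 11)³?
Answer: -26928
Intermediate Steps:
z = -216 (z = (-6)³ = -216)
I = -26712 (I = (-12480 - 1*2757) - 75*(-1 + 154) = (-12480 - 2757) - 75*153 = -15237 - 11475 = -26712)
z + I = -216 - 26712 = -26928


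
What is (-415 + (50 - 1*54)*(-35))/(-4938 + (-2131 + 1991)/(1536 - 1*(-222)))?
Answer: 241725/4340572 ≈ 0.055690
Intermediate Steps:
(-415 + (50 - 1*54)*(-35))/(-4938 + (-2131 + 1991)/(1536 - 1*(-222))) = (-415 + (50 - 54)*(-35))/(-4938 - 140/(1536 + 222)) = (-415 - 4*(-35))/(-4938 - 140/1758) = (-415 + 140)/(-4938 - 140*1/1758) = -275/(-4938 - 70/879) = -275/(-4340572/879) = -275*(-879/4340572) = 241725/4340572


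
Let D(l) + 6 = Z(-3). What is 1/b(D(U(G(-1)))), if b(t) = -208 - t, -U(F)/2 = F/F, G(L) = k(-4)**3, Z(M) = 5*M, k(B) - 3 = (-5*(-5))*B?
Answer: -1/187 ≈ -0.0053476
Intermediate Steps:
k(B) = 3 + 25*B (k(B) = 3 + (-5*(-5))*B = 3 + 25*B)
G(L) = -912673 (G(L) = (3 + 25*(-4))**3 = (3 - 100)**3 = (-97)**3 = -912673)
U(F) = -2 (U(F) = -2*F/F = -2*1 = -2)
D(l) = -21 (D(l) = -6 + 5*(-3) = -6 - 15 = -21)
1/b(D(U(G(-1)))) = 1/(-208 - 1*(-21)) = 1/(-208 + 21) = 1/(-187) = -1/187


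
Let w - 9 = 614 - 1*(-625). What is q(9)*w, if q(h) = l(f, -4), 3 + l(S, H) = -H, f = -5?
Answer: 1248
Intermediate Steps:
w = 1248 (w = 9 + (614 - 1*(-625)) = 9 + (614 + 625) = 9 + 1239 = 1248)
l(S, H) = -3 - H
q(h) = 1 (q(h) = -3 - 1*(-4) = -3 + 4 = 1)
q(9)*w = 1*1248 = 1248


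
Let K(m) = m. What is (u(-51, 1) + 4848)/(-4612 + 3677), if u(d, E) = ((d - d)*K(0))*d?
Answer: -4848/935 ≈ -5.1850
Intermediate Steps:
u(d, E) = 0 (u(d, E) = ((d - d)*0)*d = (0*0)*d = 0*d = 0)
(u(-51, 1) + 4848)/(-4612 + 3677) = (0 + 4848)/(-4612 + 3677) = 4848/(-935) = 4848*(-1/935) = -4848/935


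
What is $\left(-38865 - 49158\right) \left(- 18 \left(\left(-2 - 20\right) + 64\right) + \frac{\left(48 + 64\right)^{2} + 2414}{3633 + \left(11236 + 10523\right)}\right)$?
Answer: $\frac{281400640677}{4232} \approx 6.6494 \cdot 10^{7}$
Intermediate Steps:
$\left(-38865 - 49158\right) \left(- 18 \left(\left(-2 - 20\right) + 64\right) + \frac{\left(48 + 64\right)^{2} + 2414}{3633 + \left(11236 + 10523\right)}\right) = - 88023 \left(- 18 \left(\left(-2 - 20\right) + 64\right) + \frac{112^{2} + 2414}{3633 + 21759}\right) = - 88023 \left(- 18 \left(-22 + 64\right) + \frac{12544 + 2414}{25392}\right) = - 88023 \left(\left(-18\right) 42 + 14958 \cdot \frac{1}{25392}\right) = - 88023 \left(-756 + \frac{2493}{4232}\right) = \left(-88023\right) \left(- \frac{3196899}{4232}\right) = \frac{281400640677}{4232}$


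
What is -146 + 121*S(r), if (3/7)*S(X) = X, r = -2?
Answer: -2132/3 ≈ -710.67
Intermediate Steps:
S(X) = 7*X/3
-146 + 121*S(r) = -146 + 121*((7/3)*(-2)) = -146 + 121*(-14/3) = -146 - 1694/3 = -2132/3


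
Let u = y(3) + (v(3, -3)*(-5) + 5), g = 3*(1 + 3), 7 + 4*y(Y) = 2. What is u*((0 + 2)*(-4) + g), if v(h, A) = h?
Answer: -45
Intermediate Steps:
y(Y) = -5/4 (y(Y) = -7/4 + (1/4)*2 = -7/4 + 1/2 = -5/4)
g = 12 (g = 3*4 = 12)
u = -45/4 (u = -5/4 + (3*(-5) + 5) = -5/4 + (-15 + 5) = -5/4 - 10 = -45/4 ≈ -11.250)
u*((0 + 2)*(-4) + g) = -45*((0 + 2)*(-4) + 12)/4 = -45*(2*(-4) + 12)/4 = -45*(-8 + 12)/4 = -45/4*4 = -45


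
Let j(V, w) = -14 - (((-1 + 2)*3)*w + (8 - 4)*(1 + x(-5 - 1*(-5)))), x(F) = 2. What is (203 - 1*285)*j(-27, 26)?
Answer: 8528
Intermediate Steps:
j(V, w) = -26 - 3*w (j(V, w) = -14 - (((-1 + 2)*3)*w + (8 - 4)*(1 + 2)) = -14 - ((1*3)*w + 4*3) = -14 - (3*w + 12) = -14 - (12 + 3*w) = -14 + (-12 - 3*w) = -26 - 3*w)
(203 - 1*285)*j(-27, 26) = (203 - 1*285)*(-26 - 3*26) = (203 - 285)*(-26 - 78) = -82*(-104) = 8528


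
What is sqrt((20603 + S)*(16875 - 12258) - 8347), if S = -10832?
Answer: 2*sqrt(11276090) ≈ 6716.0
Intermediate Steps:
sqrt((20603 + S)*(16875 - 12258) - 8347) = sqrt((20603 - 10832)*(16875 - 12258) - 8347) = sqrt(9771*4617 - 8347) = sqrt(45112707 - 8347) = sqrt(45104360) = 2*sqrt(11276090)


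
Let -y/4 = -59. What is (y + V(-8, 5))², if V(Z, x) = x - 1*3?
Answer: 56644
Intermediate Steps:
y = 236 (y = -4*(-59) = 236)
V(Z, x) = -3 + x (V(Z, x) = x - 3 = -3 + x)
(y + V(-8, 5))² = (236 + (-3 + 5))² = (236 + 2)² = 238² = 56644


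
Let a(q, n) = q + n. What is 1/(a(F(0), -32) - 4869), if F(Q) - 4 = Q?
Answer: -1/4897 ≈ -0.00020421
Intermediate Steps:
F(Q) = 4 + Q
a(q, n) = n + q
1/(a(F(0), -32) - 4869) = 1/((-32 + (4 + 0)) - 4869) = 1/((-32 + 4) - 4869) = 1/(-28 - 4869) = 1/(-4897) = -1/4897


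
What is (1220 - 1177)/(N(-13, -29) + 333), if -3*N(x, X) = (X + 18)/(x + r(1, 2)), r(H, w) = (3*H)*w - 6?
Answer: 1677/12976 ≈ 0.12924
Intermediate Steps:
r(H, w) = -6 + 3*H*w (r(H, w) = 3*H*w - 6 = -6 + 3*H*w)
N(x, X) = -(18 + X)/(3*x) (N(x, X) = -(X + 18)/(3*(x + (-6 + 3*1*2))) = -(18 + X)/(3*(x + (-6 + 6))) = -(18 + X)/(3*(x + 0)) = -(18 + X)/(3*x))
(1220 - 1177)/(N(-13, -29) + 333) = (1220 - 1177)/((⅓)*(-18 - 1*(-29))/(-13) + 333) = 43/((⅓)*(-1/13)*(-18 + 29) + 333) = 43/((⅓)*(-1/13)*11 + 333) = 43/(-11/39 + 333) = 43/(12976/39) = 43*(39/12976) = 1677/12976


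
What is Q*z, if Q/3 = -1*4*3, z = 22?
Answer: -792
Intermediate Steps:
Q = -36 (Q = 3*(-1*4*3) = 3*(-4*3) = 3*(-12) = -36)
Q*z = -36*22 = -792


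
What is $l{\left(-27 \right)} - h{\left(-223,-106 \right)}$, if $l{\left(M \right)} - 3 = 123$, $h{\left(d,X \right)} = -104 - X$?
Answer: $124$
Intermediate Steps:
$l{\left(M \right)} = 126$ ($l{\left(M \right)} = 3 + 123 = 126$)
$l{\left(-27 \right)} - h{\left(-223,-106 \right)} = 126 - \left(-104 - -106\right) = 126 - \left(-104 + 106\right) = 126 - 2 = 124$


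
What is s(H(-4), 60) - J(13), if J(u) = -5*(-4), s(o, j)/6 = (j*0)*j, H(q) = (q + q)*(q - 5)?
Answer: -20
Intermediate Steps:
H(q) = 2*q*(-5 + q) (H(q) = (2*q)*(-5 + q) = 2*q*(-5 + q))
s(o, j) = 0 (s(o, j) = 6*((j*0)*j) = 6*(0*j) = 6*0 = 0)
J(u) = 20
s(H(-4), 60) - J(13) = 0 - 1*20 = 0 - 20 = -20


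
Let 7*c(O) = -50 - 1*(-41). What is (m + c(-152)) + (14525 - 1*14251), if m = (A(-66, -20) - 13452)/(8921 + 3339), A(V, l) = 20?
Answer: 5827579/21455 ≈ 271.62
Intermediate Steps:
c(O) = -9/7 (c(O) = (-50 - 1*(-41))/7 = (-50 + 41)/7 = (1/7)*(-9) = -9/7)
m = -3358/3065 (m = (20 - 13452)/(8921 + 3339) = -13432/12260 = -13432*1/12260 = -3358/3065 ≈ -1.0956)
(m + c(-152)) + (14525 - 1*14251) = (-3358/3065 - 9/7) + (14525 - 1*14251) = -51091/21455 + (14525 - 14251) = -51091/21455 + 274 = 5827579/21455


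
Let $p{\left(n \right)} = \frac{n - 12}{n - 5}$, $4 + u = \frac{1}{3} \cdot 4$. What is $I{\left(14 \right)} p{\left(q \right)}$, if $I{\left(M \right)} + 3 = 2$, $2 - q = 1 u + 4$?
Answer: $- \frac{34}{13} \approx -2.6154$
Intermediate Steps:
$u = - \frac{8}{3}$ ($u = -4 + \frac{1}{3} \cdot 4 = -4 + \frac{4}{3} = - \frac{8}{3} \approx -2.6667$)
$q = \frac{2}{3}$ ($q = 2 - \left(1 \left(- \frac{8}{3}\right) + 4\right) = 2 - \left(- \frac{8}{3} + 4\right) = 2 - \frac{4}{3} = \frac{2}{3} \approx 0.66667$)
$I{\left(M \right)} = -1$ ($I{\left(M \right)} = -3 + 2 = -1$)
$p{\left(n \right)} = \frac{-12 + n}{-5 + n}$
$I{\left(14 \right)} p{\left(q \right)} = - \frac{-12 + \frac{2}{3}}{-5 + \frac{2}{3}} = - \frac{-34}{\left(- \frac{13}{3}\right) 3} = - \frac{\left(-3\right) \left(-34\right)}{13 \cdot 3} = \left(-1\right) \frac{34}{13} = - \frac{34}{13}$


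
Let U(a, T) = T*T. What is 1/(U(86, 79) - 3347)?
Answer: 1/2894 ≈ 0.00034554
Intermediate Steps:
U(a, T) = T²
1/(U(86, 79) - 3347) = 1/(79² - 3347) = 1/(6241 - 3347) = 1/2894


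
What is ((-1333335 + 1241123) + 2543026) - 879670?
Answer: 1571144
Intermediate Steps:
((-1333335 + 1241123) + 2543026) - 879670 = (-92212 + 2543026) - 879670 = 2450814 - 879670 = 1571144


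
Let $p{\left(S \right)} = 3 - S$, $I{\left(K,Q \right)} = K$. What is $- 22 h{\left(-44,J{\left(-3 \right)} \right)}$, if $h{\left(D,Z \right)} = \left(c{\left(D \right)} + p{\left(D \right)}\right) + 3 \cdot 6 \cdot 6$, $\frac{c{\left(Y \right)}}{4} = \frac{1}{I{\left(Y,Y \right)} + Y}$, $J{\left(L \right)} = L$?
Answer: $-3409$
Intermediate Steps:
$c{\left(Y \right)} = \frac{2}{Y}$ ($c{\left(Y \right)} = \frac{4}{Y + Y} = \frac{4}{2 Y} = 4 \frac{1}{2 Y} = \frac{2}{Y}$)
$h{\left(D,Z \right)} = 111 - D + \frac{2}{D}$ ($h{\left(D,Z \right)} = \left(\frac{2}{D} - \left(-3 + D\right)\right) + 3 \cdot 6 \cdot 6 = \left(3 - D + \frac{2}{D}\right) + 18 \cdot 6 = \left(3 - D + \frac{2}{D}\right) + 108 = 111 - D + \frac{2}{D}$)
$- 22 h{\left(-44,J{\left(-3 \right)} \right)} = - 22 \left(111 - -44 + \frac{2}{-44}\right) = - 22 \left(111 + 44 + 2 \left(- \frac{1}{44}\right)\right) = - 22 \left(111 + 44 - \frac{1}{22}\right) = \left(-22\right) \frac{3409}{22} = -3409$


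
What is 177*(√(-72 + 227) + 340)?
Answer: 60180 + 177*√155 ≈ 62384.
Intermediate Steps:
177*(√(-72 + 227) + 340) = 177*(√155 + 340) = 177*(340 + √155) = 60180 + 177*√155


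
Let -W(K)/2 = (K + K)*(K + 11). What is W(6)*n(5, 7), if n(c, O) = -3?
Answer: 1224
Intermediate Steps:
W(K) = -4*K*(11 + K) (W(K) = -2*(K + K)*(K + 11) = -2*2*K*(11 + K) = -4*K*(11 + K))
W(6)*n(5, 7) = -4*6*(11 + 6)*(-3) = -4*6*17*(-3) = -408*(-3) = 1224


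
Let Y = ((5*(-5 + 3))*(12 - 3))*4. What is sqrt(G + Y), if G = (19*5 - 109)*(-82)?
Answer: 2*sqrt(197) ≈ 28.071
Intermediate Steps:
G = 1148 (G = (95 - 109)*(-82) = -14*(-82) = 1148)
Y = -360 (Y = ((5*(-2))*9)*4 = -10*9*4 = -90*4 = -360)
sqrt(G + Y) = sqrt(1148 - 360) = sqrt(788) = 2*sqrt(197)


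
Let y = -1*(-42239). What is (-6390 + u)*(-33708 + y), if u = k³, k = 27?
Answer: 113402583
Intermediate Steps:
u = 19683 (u = 27³ = 19683)
y = 42239
(-6390 + u)*(-33708 + y) = (-6390 + 19683)*(-33708 + 42239) = 13293*8531 = 113402583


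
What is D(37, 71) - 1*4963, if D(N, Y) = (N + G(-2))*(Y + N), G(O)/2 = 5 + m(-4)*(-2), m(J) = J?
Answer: 1841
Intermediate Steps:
G(O) = 26 (G(O) = 2*(5 - 4*(-2)) = 2*(5 + 8) = 2*13 = 26)
D(N, Y) = (26 + N)*(N + Y) (D(N, Y) = (N + 26)*(Y + N) = (26 + N)*(N + Y))
D(37, 71) - 1*4963 = (37² + 26*37 + 26*71 + 37*71) - 1*4963 = (1369 + 962 + 1846 + 2627) - 4963 = 6804 - 4963 = 1841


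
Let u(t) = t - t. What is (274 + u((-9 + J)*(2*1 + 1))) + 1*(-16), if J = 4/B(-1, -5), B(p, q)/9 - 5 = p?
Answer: 258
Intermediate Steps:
B(p, q) = 45 + 9*p
J = ⅑ (J = 4/(45 + 9*(-1)) = 4/(45 - 9) = 4/36 = 4*(1/36) = ⅑ ≈ 0.11111)
u(t) = 0
(274 + u((-9 + J)*(2*1 + 1))) + 1*(-16) = (274 + 0) + 1*(-16) = 274 - 16 = 258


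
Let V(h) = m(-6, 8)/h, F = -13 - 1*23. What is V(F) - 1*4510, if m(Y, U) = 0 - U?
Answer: -40588/9 ≈ -4509.8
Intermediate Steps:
F = -36 (F = -13 - 23 = -36)
m(Y, U) = -U
V(h) = -8/h (V(h) = (-1*8)/h = -8/h)
V(F) - 1*4510 = -8/(-36) - 1*4510 = -8*(-1/36) - 4510 = 2/9 - 4510 = -40588/9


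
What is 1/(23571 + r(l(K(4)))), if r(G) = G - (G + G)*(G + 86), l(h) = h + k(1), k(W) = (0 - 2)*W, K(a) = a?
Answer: 1/23221 ≈ 4.3064e-5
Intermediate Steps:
k(W) = -2*W
l(h) = -2 + h (l(h) = h - 2*1 = h - 2 = -2 + h)
r(G) = G - 2*G*(86 + G)
1/(23571 + r(l(K(4)))) = 1/(23571 - (-2 + 4)*(171 + 2*(-2 + 4))) = 1/(23571 - 1*2*(171 + 2*2)) = 1/(23571 - 1*2*(171 + 4)) = 1/(23571 - 1*2*175) = 1/(23571 - 350) = 1/23221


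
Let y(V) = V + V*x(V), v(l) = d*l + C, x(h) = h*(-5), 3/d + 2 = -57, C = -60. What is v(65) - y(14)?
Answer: 53259/59 ≈ 902.70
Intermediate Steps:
d = -3/59 (d = 3/(-2 - 57) = 3/(-59) = 3*(-1/59) = -3/59 ≈ -0.050847)
x(h) = -5*h
v(l) = -60 - 3*l/59 (v(l) = -3*l/59 - 60 = -60 - 3*l/59)
y(V) = V - 5*V² (y(V) = V + V*(-5*V) = V - 5*V²)
v(65) - y(14) = (-60 - 3/59*65) - 14*(1 - 5*14) = (-60 - 195/59) - 14*(1 - 70) = -3735/59 - 14*(-69) = -3735/59 - 1*(-966) = -3735/59 + 966 = 53259/59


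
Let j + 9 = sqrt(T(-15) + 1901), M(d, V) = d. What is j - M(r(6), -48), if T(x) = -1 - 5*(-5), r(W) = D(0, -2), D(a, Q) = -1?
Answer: -8 + 5*sqrt(77) ≈ 35.875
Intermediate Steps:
r(W) = -1
T(x) = 24 (T(x) = -1 + 25 = 24)
j = -9 + 5*sqrt(77) (j = -9 + sqrt(24 + 1901) = -9 + sqrt(1925) = -9 + 5*sqrt(77) ≈ 34.875)
j - M(r(6), -48) = (-9 + 5*sqrt(77)) - 1*(-1) = (-9 + 5*sqrt(77)) + 1 = -8 + 5*sqrt(77)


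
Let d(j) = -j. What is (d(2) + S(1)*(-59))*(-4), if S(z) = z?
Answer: 244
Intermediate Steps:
(d(2) + S(1)*(-59))*(-4) = (-1*2 + 1*(-59))*(-4) = (-2 - 59)*(-4) = -61*(-4) = 244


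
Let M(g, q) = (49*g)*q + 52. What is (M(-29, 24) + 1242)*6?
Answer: -196860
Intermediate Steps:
M(g, q) = 52 + 49*g*q (M(g, q) = 49*g*q + 52 = 52 + 49*g*q)
(M(-29, 24) + 1242)*6 = ((52 + 49*(-29)*24) + 1242)*6 = ((52 - 34104) + 1242)*6 = (-34052 + 1242)*6 = -32810*6 = -196860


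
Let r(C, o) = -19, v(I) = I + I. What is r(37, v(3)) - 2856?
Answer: -2875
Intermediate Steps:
v(I) = 2*I
r(37, v(3)) - 2856 = -19 - 2856 = -2875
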